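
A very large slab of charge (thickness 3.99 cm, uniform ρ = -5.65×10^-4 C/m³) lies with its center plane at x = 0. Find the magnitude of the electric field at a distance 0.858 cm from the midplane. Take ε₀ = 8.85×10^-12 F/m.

|E| = 5.48×10^5 N/C

By symmetry E is perpendicular to the slab. A Gaussian pillbox from −0.858 cm to +0.858 cm (face area A) lies entirely within the slab.
Q_enc = ρ·(2x)·A and flux = 2EA, so 2EA = 2ρxA/ε₀ ⇒ E = |ρ|x/ε₀.
E = (5.65e-4)(0.00858)/(8.85×10^-12) = 5.48×10^5 N/C.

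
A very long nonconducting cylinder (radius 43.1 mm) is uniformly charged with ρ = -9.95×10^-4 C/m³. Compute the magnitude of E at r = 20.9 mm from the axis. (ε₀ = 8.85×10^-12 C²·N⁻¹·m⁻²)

1.17×10^6 V/m

Coaxial Gaussian cylinder, radius r = 20.9 mm, length L (r < R).
Enclosed charge per unit length: λ_enc = ρ·πr² = (-9.95×10^-4)π(0.0209)² = -1.365×10^-6 C/m.
Gauss's law: E·2πrL = λ_enc L/ε₀.
E = |λ_enc|/(2πε₀r) = (1.365×10^-6)/(2π·8.85×10^-12·0.0209) = 1.17×10^6 N/C.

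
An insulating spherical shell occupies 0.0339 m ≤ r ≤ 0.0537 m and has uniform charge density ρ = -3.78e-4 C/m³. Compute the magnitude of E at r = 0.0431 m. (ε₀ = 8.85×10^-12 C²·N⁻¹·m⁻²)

Symmetry ⇒ E = E(r) r̂. Gaussian sphere of radius r = 0.0431 m (within the shell material, 0.0339 m < r < 0.0537 m).
Only the shell between 0.0339 m and r is enclosed: Q_enc = ρ·(4π/3)(r³ − a³) = (-3.78×10^-4)·(4π/3)·((0.0431)³ − (0.0339)³) = -6.508×10^-8 C.
By Gauss's law, ∮E·dA = E·4πr² = Q_enc/ε₀.
E = |Q_enc|/(4πε₀r²) = (6.508×10^-8)/(4π·8.85×10^-12·(0.0431)²) = 3.15×10^5 N/C.

3.15×10^5 N/C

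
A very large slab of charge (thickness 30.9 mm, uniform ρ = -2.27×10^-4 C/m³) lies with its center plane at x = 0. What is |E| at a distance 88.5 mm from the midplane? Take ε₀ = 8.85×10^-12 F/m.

E ≈ 3.96×10^5 V/m

The point |x| = 88.5 mm lies outside the slab (half-thickness 0.01545 m). A symmetric pillbox spanning the full slab encloses Q_enc = ρ·d·A.
Flux = 2EA ⇒ E = |ρ|d/(2ε₀), independent of distance outside.
E = (2.27×10^-4)(0.0309)/(2·8.85×10^-12) = 3.96e5 N/C.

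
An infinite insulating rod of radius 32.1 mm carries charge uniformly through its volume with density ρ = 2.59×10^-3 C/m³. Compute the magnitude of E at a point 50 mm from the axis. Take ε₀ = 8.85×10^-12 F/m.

3.02×10^6 N/C

Coaxial Gaussian cylinder, radius r = 50 mm, length L (r > 32.1 mm, full cross-section enclosed).
λ_enc = ρ·πR² = (2.59×10^-3)π(0.0321)² = 8.384e-6 C/m.
Applying ∮E·dA = Q_enc/ε₀ with the end caps contributing no flux:
E = |λ_enc|/(2πε₀r) = (8.384×10^-6)/(2π·8.85×10^-12·0.05) = 3.02e6 N/C.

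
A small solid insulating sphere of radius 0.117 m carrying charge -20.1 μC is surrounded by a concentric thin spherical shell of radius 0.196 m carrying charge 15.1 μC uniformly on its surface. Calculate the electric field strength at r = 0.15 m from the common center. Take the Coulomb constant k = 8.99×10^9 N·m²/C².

8.03×10^6 N/C

Use a concentric Gaussian sphere at r = 0.15 m (between the bodies, 0.117 m < r < 0.196 m).
The shell at 0.196 m lies outside the Gaussian surface, so Q_enc = -20.1 μC = -2.01×10^-5 C.
By Gauss's law, ∮E·dA = E·4πr² = Q_enc/ε₀.
E = k|Q_enc|/r² = (8.99×10^9)(2.01×10^-5)/(0.15)² = 8.03×10^6 N/C.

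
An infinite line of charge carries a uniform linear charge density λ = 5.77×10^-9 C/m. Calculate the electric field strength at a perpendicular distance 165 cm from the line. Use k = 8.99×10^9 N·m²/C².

Choose a coaxial cylinder of radius r = 165 cm (arbitrary length L) as the Gaussian surface.
Q_enc = λL, so λ_enc = 5.77e-9 C/m.
Applying ∮E·dA = Q_enc/ε₀ with the end caps contributing no flux:
E = 2k|λ_enc|/r = 2(8.99×10^9)(5.77×10^-9)/(1.65) = 62.9 N/C.

E ≈ 62.9 N/C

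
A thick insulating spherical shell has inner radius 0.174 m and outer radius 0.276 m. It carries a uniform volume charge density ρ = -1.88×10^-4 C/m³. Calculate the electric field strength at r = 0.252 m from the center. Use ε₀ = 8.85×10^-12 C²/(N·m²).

Symmetry ⇒ E = E(r) r̂. Gaussian sphere of radius r = 0.252 m (within the shell material, 0.174 m < r < 0.276 m).
Enclosed charge is the volume from a to r: Q_enc = (4π/3)ρ(r³ − a³) = -8.454×10^-6 C.
Gauss's law: E·4πr² = Q_enc/ε₀.
E = |Q_enc|/(4πε₀r²) = (8.454e-6)/(4π·8.85×10^-12·(0.252)²) = 1.20e6 N/C.

1.20×10^6 V/m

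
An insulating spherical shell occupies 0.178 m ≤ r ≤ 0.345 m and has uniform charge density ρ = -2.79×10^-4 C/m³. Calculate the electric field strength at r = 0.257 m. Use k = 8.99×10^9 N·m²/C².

|E| = 1.80e6 N/C

Use a concentric Gaussian sphere at r = 0.257 m (within the shell material, 0.178 m < r < 0.345 m).
Enclosed charge is the volume from a to r: Q_enc = (4π/3)ρ(r³ − a³) = -1.325×10^-5 C.
By Gauss's law, ∮E·dA = E·4πr² = Q_enc/ε₀.
E = k|Q_enc|/r² = (8.99×10^9)(1.325×10^-5)/(0.257)² = 1.80e6 N/C.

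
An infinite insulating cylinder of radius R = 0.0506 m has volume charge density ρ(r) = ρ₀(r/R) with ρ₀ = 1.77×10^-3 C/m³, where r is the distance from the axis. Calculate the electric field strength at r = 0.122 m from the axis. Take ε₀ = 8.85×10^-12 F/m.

Coaxial Gaussian cylinder, radius r = 0.122 m, length L (r > R, full charge per length enclosed).
λ_enc = 2π ∫₀^R ρ₀(r'/R)^1 r' dr' = 2πρ₀R²/3 = 9.491×10^-6 C/m.
Gauss's law: E·2πrL = λ_enc L/ε₀.
E = |λ_enc|/(2πε₀r) = (9.491e-6)/(2π·8.85×10^-12·0.122) = 1.40×10^6 N/C.

|E| = 1.40×10^6 N/C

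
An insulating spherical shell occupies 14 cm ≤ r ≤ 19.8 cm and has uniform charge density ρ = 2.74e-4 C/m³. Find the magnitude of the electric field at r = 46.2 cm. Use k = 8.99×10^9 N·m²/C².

2.43e5 V/m

Take a concentric spherical Gaussian surface of radius r = 46.2 cm (r > 19.8 cm, enclosing the whole shell).
Q_enc = ρ·(4π/3)(b³ − a³) = (2.74×10^-4)·(4π/3)·((0.198)³ − (0.14)³) = 5.76×10^-6 C.
Since E is radial and uniform over the Gaussian sphere, Φ = E·4πr² = Q_enc/ε₀.
E = k|Q_enc|/r² = (8.99×10^9)(5.76×10^-6)/(0.462)² = 2.43×10^5 N/C.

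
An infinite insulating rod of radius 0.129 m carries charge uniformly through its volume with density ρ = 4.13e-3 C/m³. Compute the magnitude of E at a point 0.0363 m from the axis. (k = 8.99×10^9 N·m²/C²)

Take a coaxial cylindrical Gaussian surface of radius r = 0.0363 m and length L (r < R).
Enclosed charge per unit length: λ_enc = ρ·πr² = (4.13e-3)π(0.0363)² = 1.71×10^-5 C/m.
Gauss's law: E·2πrL = λ_enc L/ε₀.
E = 2k|λ_enc|/r = 2(8.99×10^9)(1.71×10^-5)/(0.0363) = 8.47×10^6 N/C.

8.47×10^6 N/C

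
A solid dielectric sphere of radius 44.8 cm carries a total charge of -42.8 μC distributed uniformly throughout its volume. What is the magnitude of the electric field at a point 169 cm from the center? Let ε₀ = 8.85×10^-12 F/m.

Take a concentric spherical Gaussian surface of radius r = 169 cm (r > R, so the entire charge is enclosed).
Q_enc = -42.8 μC = -4.28×10^-5 C.
By Gauss's law, ∮E·dA = E·4πr² = Q_enc/ε₀.
E = |Q_enc|/(4πε₀r²) = (4.28×10^-5)/(4π·8.85×10^-12·(1.69)²) = 1.35×10^5 N/C.

E ≈ 1.35×10^5 V/m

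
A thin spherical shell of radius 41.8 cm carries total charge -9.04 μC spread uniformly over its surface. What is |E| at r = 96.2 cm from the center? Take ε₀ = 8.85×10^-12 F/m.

8.78×10^4 N/C

Use a concentric Gaussian sphere at r = 96.2 cm (r > 41.8 cm).
The entire shell is enclosed: Q_enc = -9.04×10^-6 C.
By Gauss's law, ∮E·dA = E·4πr² = Q_enc/ε₀.
E = |Q_enc|/(4πε₀r²) = (9.04×10^-6)/(4π·8.85×10^-12·(0.962)²) = 8.78×10^4 N/C.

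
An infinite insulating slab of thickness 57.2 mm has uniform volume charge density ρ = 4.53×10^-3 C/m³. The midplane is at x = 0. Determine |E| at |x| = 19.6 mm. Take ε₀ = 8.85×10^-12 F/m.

|E| ≈ 1.00×10^7 N/C

By symmetry E is perpendicular to the slab. A Gaussian pillbox from −19.6 mm to +19.6 mm (face area A) lies entirely within the slab.
Q_enc = ρ·(2x)·A and flux = 2EA, so 2EA = 2ρxA/ε₀ ⇒ E = |ρ|x/ε₀.
E = (4.53e-3)(0.0196)/(8.85×10^-12) = 1.00e7 N/C.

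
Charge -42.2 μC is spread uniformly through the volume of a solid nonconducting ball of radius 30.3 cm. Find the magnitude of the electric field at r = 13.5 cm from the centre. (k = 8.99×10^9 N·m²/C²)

Symmetry ⇒ E = E(r) r̂. Gaussian sphere of radius r = 13.5 cm (r < R).
For a uniform sphere the enclosed fraction is (r/R)³, so Q_enc = (-42.2 μC)(0.135/0.303)³ = -3.732×10^-6 C.
By Gauss's law, ∮E·dA = E·4πr² = Q_enc/ε₀.
E = k|Q_enc|/r² = (8.99×10^9)(3.732×10^-6)/(0.135)² = 1.84×10^6 N/C.

E ≈ 1.84e6 N/C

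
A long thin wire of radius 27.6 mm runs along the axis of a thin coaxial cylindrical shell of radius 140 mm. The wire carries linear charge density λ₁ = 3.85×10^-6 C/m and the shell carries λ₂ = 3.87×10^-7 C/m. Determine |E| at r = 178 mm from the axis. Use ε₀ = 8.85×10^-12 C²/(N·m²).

Take a coaxial cylindrical Gaussian surface of radius r = 178 mm and length L (r > 140 mm, enclosing both).
λ_enc = λ₁ + λ₂ = (3.85×10^-6) + (3.87×10^-7) = 4.237×10^-6 C/m.
Since E is radial and uniform over the curved surface, Φ = E·2πrL = Q_enc/ε₀ = λ_enc L/ε₀.
E = |λ_enc|/(2πε₀r) = (4.237×10^-6)/(2π·8.85×10^-12·0.178) = 4.28×10^5 N/C.

4.28×10^5 V/m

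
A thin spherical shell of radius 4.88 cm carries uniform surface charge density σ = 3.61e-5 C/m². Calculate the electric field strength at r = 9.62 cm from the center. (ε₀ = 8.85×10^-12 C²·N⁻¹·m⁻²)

|E| = 1.05e6 N/C

Use a concentric Gaussian sphere at r = 9.62 cm (r > 4.88 cm).
The entire shell is enclosed: Q_enc = σ·4πR² = (3.61×10^-5)·4π·(0.0488)² = 1.08×10^-6 C.
Gauss's law: E·4πr² = Q_enc/ε₀.
E = |Q_enc|/(4πε₀r²) = (1.08e-6)/(4π·8.85×10^-12·(0.0962)²) = 1.05×10^6 N/C.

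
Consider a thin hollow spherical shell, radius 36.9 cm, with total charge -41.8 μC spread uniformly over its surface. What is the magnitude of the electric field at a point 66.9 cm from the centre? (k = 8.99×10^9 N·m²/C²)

Symmetry ⇒ E = E(r) r̂. Gaussian sphere of radius r = 66.9 cm (r > 36.9 cm).
The entire shell is enclosed: Q_enc = -4.18e-5 C.
Gauss's law: E·4πr² = Q_enc/ε₀.
E = k|Q_enc|/r² = (8.99×10^9)(4.18×10^-5)/(0.669)² = 8.40×10^5 N/C.

|E| = 8.40e5 N/C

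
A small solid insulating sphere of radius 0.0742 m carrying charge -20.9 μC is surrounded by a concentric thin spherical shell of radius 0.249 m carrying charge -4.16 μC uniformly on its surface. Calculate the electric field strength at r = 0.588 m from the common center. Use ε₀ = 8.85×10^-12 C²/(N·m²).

Use a concentric Gaussian sphere at r = 0.588 m (r > 0.249 m, enclosing both).
Q_enc = (-20.9 μC) + (-4.16 μC) = -2.506×10^-5 C.
Since E is radial and uniform over the Gaussian sphere, Φ = E·4πr² = Q_enc/ε₀.
E = |Q_enc|/(4πε₀r²) = (2.506×10^-5)/(4π·8.85×10^-12·(0.588)²) = 6.52×10^5 N/C.

E = 6.52×10^5 N/C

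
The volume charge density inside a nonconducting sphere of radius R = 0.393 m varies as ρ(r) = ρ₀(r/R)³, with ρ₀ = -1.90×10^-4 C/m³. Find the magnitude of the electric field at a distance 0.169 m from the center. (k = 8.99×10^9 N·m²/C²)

By spherical symmetry E is radial; choose a Gaussian sphere of radius r = 0.169 m (r < R).
Q_enc = ∫₀^r ρ(r')·4πr'² dr' = (4πρ₀/R³) ∫₀^r r'^5 dr' = 4πρ₀ r^6/(6·R³) = -1.527×10^-7 C.
By Gauss's law, ∮E·dA = E·4πr² = Q_enc/ε₀.
E = k|Q_enc|/r² = (8.99×10^9)(1.527×10^-7)/(0.169)² = 4.81×10^4 N/C.

4.81×10^4 N/C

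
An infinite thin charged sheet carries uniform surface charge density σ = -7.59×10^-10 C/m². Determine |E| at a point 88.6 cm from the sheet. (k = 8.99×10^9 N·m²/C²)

The symmetry is planar: E is normal to the sheet and the same magnitude on both sides. Take a pillbox straddling the sheet with end-cap area A.
Flux Φ = 2EA and Q_enc = σA, so 2EA = σA/ε₀ ⇒ E = |σ|/(2ε₀), independent of distance.
E = 2πk|σ| = 2π(8.99×10^9)(7.59e-10) = 42.9 N/C.

|E| = 42.9 V/m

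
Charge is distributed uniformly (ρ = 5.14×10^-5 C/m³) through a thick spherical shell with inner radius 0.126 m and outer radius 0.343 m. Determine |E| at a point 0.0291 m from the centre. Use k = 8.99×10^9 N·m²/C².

E = 0 (no enclosed charge)

Take a concentric spherical Gaussian surface of radius r = 0.0291 m (r < 0.126 m, inside the empty cavity).
No charge is enclosed, so by Gauss's law E·4πr² = 0 ⇒ E = 0.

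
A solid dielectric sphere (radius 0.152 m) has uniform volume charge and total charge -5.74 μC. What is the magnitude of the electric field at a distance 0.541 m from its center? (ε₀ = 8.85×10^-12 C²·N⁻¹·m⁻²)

E ≈ 1.76×10^5 V/m

Symmetry ⇒ E = E(r) r̂. Gaussian sphere of radius r = 0.541 m (r > R, so the entire charge is enclosed).
Q_enc = -5.74 μC = -5.74e-6 C.
Since E is radial and uniform over the Gaussian sphere, Φ = E·4πr² = Q_enc/ε₀.
E = |Q_enc|/(4πε₀r²) = (5.74×10^-6)/(4π·8.85×10^-12·(0.541)²) = 1.76×10^5 N/C.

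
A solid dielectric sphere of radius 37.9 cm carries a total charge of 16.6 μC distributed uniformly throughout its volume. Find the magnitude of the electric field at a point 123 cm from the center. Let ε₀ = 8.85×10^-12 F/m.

E = 9.87e4 N/C

Use a concentric Gaussian sphere at r = 123 cm (r > R, so the entire charge is enclosed).
Q_enc = 16.6 μC = 1.66×10^-5 C.
Gauss's law: E·4πr² = Q_enc/ε₀.
E = |Q_enc|/(4πε₀r²) = (1.66×10^-5)/(4π·8.85×10^-12·(1.23)²) = 9.87e4 N/C.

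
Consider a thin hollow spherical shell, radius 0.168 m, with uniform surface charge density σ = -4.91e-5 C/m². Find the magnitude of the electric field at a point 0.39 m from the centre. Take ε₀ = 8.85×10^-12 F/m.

Symmetry ⇒ E = E(r) r̂. Gaussian sphere of radius r = 0.39 m (r > 0.168 m).
The entire shell is enclosed: Q_enc = σ·4πR² = (-4.91×10^-5)·4π·(0.168)² = -1.741×10^-5 C.
Gauss's law: E·4πr² = Q_enc/ε₀.
E = |Q_enc|/(4πε₀r²) = (1.741×10^-5)/(4π·8.85×10^-12·(0.39)²) = 1.03e6 N/C.

1.03e6 V/m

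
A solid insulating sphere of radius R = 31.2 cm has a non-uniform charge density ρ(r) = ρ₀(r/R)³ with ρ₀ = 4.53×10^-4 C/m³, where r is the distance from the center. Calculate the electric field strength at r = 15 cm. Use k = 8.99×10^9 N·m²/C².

By spherical symmetry E is radial; choose a Gaussian sphere of radius r = 15 cm (r < R).
Integrate the density: Q_enc = 4π ∫₀^r ρ₀(r'/R)^3 r'² dr' = 4πρ₀ r^6/(6·R³) = 3.558×10^-7 C.
Applying ∮E·dA = Q_enc/ε₀ with Φ = E(4πr²):
E = k|Q_enc|/r² = (8.99×10^9)(3.558×10^-7)/(0.15)² = 1.42×10^5 N/C.

|E| = 1.42e5 N/C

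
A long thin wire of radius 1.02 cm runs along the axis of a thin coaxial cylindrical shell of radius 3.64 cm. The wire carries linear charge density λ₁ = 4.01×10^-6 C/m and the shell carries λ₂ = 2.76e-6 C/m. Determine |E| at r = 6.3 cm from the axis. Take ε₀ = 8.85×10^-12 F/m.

Coaxial Gaussian cylinder, radius r = 6.3 cm, length L (r > 3.64 cm, enclosing both).
λ_enc = λ₁ + λ₂ = (4.01e-6) + (2.76×10^-6) = 6.77×10^-6 C/m.
By Gauss's law (flux through the curved wall only), E·2πrL = λ_enc L/ε₀.
E = |λ_enc|/(2πε₀r) = (6.77×10^-6)/(2π·8.85×10^-12·0.063) = 1.93×10^6 N/C.

E = 1.93×10^6 N/C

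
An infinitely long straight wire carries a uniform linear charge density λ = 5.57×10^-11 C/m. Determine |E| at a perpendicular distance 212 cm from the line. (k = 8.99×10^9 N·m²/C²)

|E| ≈ 0.472 N/C

Choose a coaxial cylinder of radius r = 212 cm (arbitrary length L) as the Gaussian surface.
Q_enc = λL, so λ_enc = 5.57×10^-11 C/m.
Gauss's law: E·2πrL = λ_enc L/ε₀.
E = 2k|λ_enc|/r = 2(8.99×10^9)(5.57×10^-11)/(2.12) = 0.472 N/C.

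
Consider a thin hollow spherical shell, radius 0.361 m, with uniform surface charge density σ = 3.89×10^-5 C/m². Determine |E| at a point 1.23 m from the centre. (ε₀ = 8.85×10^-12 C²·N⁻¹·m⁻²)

Take a concentric spherical Gaussian surface of radius r = 1.23 m (r > 0.361 m).
The entire shell is enclosed: Q_enc = σ·4πR² = (3.89×10^-5)·4π·(0.361)² = 6.371e-5 C.
By Gauss's law, ∮E·dA = E·4πr² = Q_enc/ε₀.
E = |Q_enc|/(4πε₀r²) = (6.371e-5)/(4π·8.85×10^-12·(1.23)²) = 3.79e5 N/C.

|E| = 3.79×10^5 N/C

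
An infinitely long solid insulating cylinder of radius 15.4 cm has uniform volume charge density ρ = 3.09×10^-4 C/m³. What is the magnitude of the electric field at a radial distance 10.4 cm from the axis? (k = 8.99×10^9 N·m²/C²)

Choose a coaxial cylinder of radius r = 10.4 cm (arbitrary length L) as the Gaussian surface (r < R).
Enclosed charge per unit length: λ_enc = ρ·πr² = (3.09×10^-4)π(0.104)² = 1.05×10^-5 C/m.
Since E is radial and uniform over the curved surface, Φ = E·2πrL = Q_enc/ε₀ = λ_enc L/ε₀.
E = 2k|λ_enc|/r = 2(8.99×10^9)(1.05e-5)/(0.104) = 1.82×10^6 N/C.

|E| ≈ 1.82e6 N/C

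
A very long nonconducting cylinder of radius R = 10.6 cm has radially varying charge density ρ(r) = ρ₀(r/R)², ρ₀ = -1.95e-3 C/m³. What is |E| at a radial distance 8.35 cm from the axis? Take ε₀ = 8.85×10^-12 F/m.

Take a coaxial cylindrical Gaussian surface of radius r = 8.35 cm and length L (r < R).
λ_enc = ∫₀^r ρ(r')·2πr' dr' = (2πρ₀/R²)·r^4/4 = -1.325×10^-5 C/m.
Since E is radial and uniform over the curved surface, Φ = E·2πrL = Q_enc/ε₀ = λ_enc L/ε₀.
E = |λ_enc|/(2πε₀r) = (1.325×10^-5)/(2π·8.85×10^-12·0.0835) = 2.85e6 N/C.

|E| = 2.85×10^6 V/m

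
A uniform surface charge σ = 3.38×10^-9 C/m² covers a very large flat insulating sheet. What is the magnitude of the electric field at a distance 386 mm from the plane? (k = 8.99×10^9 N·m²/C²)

|E| = 191 N/C

By planar symmetry E is perpendicular to the sheet and uniform; use a Gaussian pillbox with flat faces of area A on each side of the sheet.
Flux Φ = 2EA and Q_enc = σA, so 2EA = σA/ε₀ ⇒ E = |σ|/(2ε₀), independent of distance.
E = 2πk|σ| = 2π(8.99×10^9)(3.38×10^-9) = 191 N/C.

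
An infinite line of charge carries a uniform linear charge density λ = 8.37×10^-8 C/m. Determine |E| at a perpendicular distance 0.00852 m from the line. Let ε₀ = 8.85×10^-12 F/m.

|E| ≈ 1.77×10^5 V/m

Take a coaxial cylindrical Gaussian surface of radius r = 0.00852 m and length L.
Q_enc = λL, so λ_enc = 8.37e-8 C/m.
Applying ∮E·dA = Q_enc/ε₀ with the end caps contributing no flux:
E = |λ_enc|/(2πε₀r) = (8.37e-8)/(2π·8.85×10^-12·0.00852) = 1.77×10^5 N/C.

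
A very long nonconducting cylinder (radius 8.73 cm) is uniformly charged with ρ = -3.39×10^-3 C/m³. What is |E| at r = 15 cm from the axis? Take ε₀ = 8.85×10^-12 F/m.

9.73e6 N/C

Choose a coaxial cylinder of radius r = 15 cm (arbitrary length L) as the Gaussian surface (r > 8.73 cm, full cross-section enclosed).
λ_enc = ρ·πR² = (-3.39×10^-3)π(0.0873)² = -8.117e-5 C/m.
Gauss's law: E·2πrL = λ_enc L/ε₀.
E = |λ_enc|/(2πε₀r) = (8.117×10^-5)/(2π·8.85×10^-12·0.15) = 9.73×10^6 N/C.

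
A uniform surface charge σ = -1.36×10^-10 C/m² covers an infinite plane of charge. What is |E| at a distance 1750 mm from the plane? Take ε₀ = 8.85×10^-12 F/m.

E = 7.68 N/C

By planar symmetry E is perpendicular to the sheet and uniform; use a Gaussian pillbox with flat faces of area A on each side of the sheet.
Flux Φ = 2EA and Q_enc = σA, so 2EA = σA/ε₀ ⇒ E = |σ|/(2ε₀), independent of distance.
E = |σ|/(2ε₀) = (1.36×10^-10)/(2·8.85×10^-12) = 7.68 N/C.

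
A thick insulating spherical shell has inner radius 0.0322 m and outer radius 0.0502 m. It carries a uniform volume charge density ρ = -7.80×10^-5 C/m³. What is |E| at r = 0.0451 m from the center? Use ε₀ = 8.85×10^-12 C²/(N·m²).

By spherical symmetry E is radial; choose a Gaussian sphere of radius r = 0.0451 m (within the shell material, 0.0322 m < r < 0.0502 m).
Only the shell between 0.0322 m and r is enclosed: Q_enc = ρ·(4π/3)(r³ − a³) = (-7.80×10^-5)·(4π/3)·((0.0451)³ − (0.0322)³) = -1.906×10^-8 C.
By Gauss's law, ∮E·dA = E·4πr² = Q_enc/ε₀.
E = |Q_enc|/(4πε₀r²) = (1.906×10^-8)/(4π·8.85×10^-12·(0.0451)²) = 8.43e4 N/C.

|E| = 8.43e4 N/C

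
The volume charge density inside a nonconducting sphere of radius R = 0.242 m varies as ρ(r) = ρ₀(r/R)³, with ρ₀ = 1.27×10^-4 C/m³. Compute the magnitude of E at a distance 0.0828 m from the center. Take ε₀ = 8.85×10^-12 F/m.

Symmetry ⇒ E = E(r) r̂. Gaussian sphere of radius r = 0.0828 m (r < R).
Integrate the density: Q_enc = 4π ∫₀^r ρ₀(r'/R)^3 r'² dr' = 4πρ₀ r^6/(6·R³) = 6.048e-9 C.
Since E is radial and uniform over the Gaussian sphere, Φ = E·4πr² = Q_enc/ε₀.
E = |Q_enc|/(4πε₀r²) = (6.048×10^-9)/(4π·8.85×10^-12·(0.0828)²) = 7.93e3 N/C.

|E| = 7.93e3 N/C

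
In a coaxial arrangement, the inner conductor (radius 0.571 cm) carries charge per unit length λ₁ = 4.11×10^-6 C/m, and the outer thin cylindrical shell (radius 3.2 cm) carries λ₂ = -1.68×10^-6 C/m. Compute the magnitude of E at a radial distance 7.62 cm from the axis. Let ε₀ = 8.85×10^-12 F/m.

|E| ≈ 5.73×10^5 V/m

By cylindrical symmetry E is radial; use a coaxial Gaussian cylinder of radius 7.62 cm and length L (r > 3.2 cm, enclosing both).
λ_enc = λ₁ + λ₂ = (4.11e-6) + (-1.68×10^-6) = 2.43×10^-6 C/m.
Gauss's law: E·2πrL = λ_enc L/ε₀.
E = |λ_enc|/(2πε₀r) = (2.43e-6)/(2π·8.85×10^-12·0.0762) = 5.73×10^5 N/C.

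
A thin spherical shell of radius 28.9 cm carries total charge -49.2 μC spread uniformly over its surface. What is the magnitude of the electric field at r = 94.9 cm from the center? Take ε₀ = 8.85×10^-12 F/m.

Use a concentric Gaussian sphere at r = 94.9 cm (r > 28.9 cm).
The entire shell is enclosed: Q_enc = -4.92×10^-5 C.
Applying ∮E·dA = Q_enc/ε₀ with Φ = E(4πr²):
E = |Q_enc|/(4πε₀r²) = (4.92×10^-5)/(4π·8.85×10^-12·(0.949)²) = 4.91e5 N/C.

4.91×10^5 N/C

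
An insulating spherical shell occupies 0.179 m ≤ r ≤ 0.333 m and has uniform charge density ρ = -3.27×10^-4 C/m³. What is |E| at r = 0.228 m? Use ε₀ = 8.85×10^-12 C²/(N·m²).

Symmetry ⇒ E = E(r) r̂. Gaussian sphere of radius r = 0.228 m (within the shell material, 0.179 m < r < 0.333 m).
Only the shell between 0.179 m and r is enclosed: Q_enc = ρ·(4π/3)(r³ − a³) = (-3.27×10^-4)·(4π/3)·((0.228)³ − (0.179)³) = -8.379×10^-6 C.
By Gauss's law, ∮E·dA = E·4πr² = Q_enc/ε₀.
E = |Q_enc|/(4πε₀r²) = (8.379×10^-6)/(4π·8.85×10^-12·(0.228)²) = 1.45×10^6 N/C.

|E| = 1.45×10^6 N/C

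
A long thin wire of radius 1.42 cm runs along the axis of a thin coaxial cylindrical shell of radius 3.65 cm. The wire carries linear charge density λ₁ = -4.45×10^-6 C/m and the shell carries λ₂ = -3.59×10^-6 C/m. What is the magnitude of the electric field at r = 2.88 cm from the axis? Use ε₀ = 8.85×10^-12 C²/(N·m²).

By cylindrical symmetry E is radial; use a coaxial Gaussian cylinder of radius 2.88 cm and length L (between the conductors, 1.42 cm < r < 3.65 cm).
The shell at 3.65 cm lies outside the Gaussian surface, so λ_enc = λ₁ = -4.45×10^-6 C/m.
By Gauss's law (flux through the curved wall only), E·2πrL = λ_enc L/ε₀.
E = |λ_enc|/(2πε₀r) = (4.45×10^-6)/(2π·8.85×10^-12·0.0288) = 2.78e6 N/C.

|E| ≈ 2.78×10^6 N/C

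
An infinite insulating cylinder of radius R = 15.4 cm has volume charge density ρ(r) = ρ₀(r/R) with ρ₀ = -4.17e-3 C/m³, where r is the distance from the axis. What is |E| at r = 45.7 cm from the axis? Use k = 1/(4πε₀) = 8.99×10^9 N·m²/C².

Coaxial Gaussian cylinder, radius r = 45.7 cm, length L (r > R, full charge per length enclosed).
λ_enc = 2π ∫₀^R ρ₀(r'/R)^1 r' dr' = 2πρ₀R²/3 = -2.071e-4 C/m.
By Gauss's law (flux through the curved wall only), E·2πrL = λ_enc L/ε₀.
E = 2k|λ_enc|/r = 2(8.99×10^9)(2.071×10^-4)/(0.457) = 8.15×10^6 N/C.

E = 8.15×10^6 N/C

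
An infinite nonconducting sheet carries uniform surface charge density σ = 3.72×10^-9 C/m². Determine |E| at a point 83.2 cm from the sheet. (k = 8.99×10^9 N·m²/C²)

E ≈ 210 N/C

Choose a cylindrical pillbox piercing the sheet, end faces (area A) parallel to it.
Only the two end caps contribute flux: Φ = 2EA. With Q_enc = σA, Gauss's law gives E = |σ|/(2ε₀).
E = 2πk|σ| = 2π(8.99×10^9)(3.72e-9) = 210 N/C.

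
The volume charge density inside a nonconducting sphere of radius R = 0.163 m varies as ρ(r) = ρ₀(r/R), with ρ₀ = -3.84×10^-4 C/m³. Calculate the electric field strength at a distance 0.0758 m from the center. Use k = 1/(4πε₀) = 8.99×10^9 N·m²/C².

Use a concentric Gaussian sphere at r = 0.0758 m (r < R).
Q_enc = ∫₀^r ρ(r')·4πr'² dr' = (4πρ₀/R) ∫₀^r r'^3 dr' = 4πρ₀ r^4/(4·R) = -2.443×10^-7 C.
Gauss's law: E·4πr² = Q_enc/ε₀.
E = k|Q_enc|/r² = (8.99×10^9)(2.443×10^-7)/(0.0758)² = 3.82×10^5 N/C.

|E| = 3.82e5 N/C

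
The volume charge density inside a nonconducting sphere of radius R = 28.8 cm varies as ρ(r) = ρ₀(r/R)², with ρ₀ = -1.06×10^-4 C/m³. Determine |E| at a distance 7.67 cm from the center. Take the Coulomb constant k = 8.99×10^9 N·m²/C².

By spherical symmetry E is radial; choose a Gaussian sphere of radius r = 7.67 cm (r < R).
Integrate the density: Q_enc = 4π ∫₀^r ρ₀(r'/R)^2 r'² dr' = 4πρ₀ r^5/(5·R²) = -8.526×10^-9 C.
By Gauss's law, ∮E·dA = E·4πr² = Q_enc/ε₀.
E = k|Q_enc|/r² = (8.99×10^9)(8.526×10^-9)/(0.0767)² = 1.30×10^4 N/C.

E ≈ 1.30×10^4 N/C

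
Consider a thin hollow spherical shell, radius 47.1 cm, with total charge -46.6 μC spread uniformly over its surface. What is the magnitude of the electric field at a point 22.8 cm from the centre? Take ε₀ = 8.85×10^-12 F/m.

E = 0

Symmetry ⇒ E = E(r) r̂. Gaussian sphere of radius r = 22.8 cm (inside the shell, r < 47.1 cm).
No charge lies within this surface, so Q_enc = 0 and Gauss's law gives E·4πr² = 0 ⇒ E = 0.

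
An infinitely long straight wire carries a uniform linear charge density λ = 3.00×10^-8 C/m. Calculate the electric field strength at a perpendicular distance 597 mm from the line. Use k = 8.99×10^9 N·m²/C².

By cylindrical symmetry E is radial; use a coaxial Gaussian cylinder of radius 597 mm and length L.
Q_enc = λL, so λ_enc = 3.00×10^-8 C/m.
Applying ∮E·dA = Q_enc/ε₀ with the end caps contributing no flux:
E = 2k|λ_enc|/r = 2(8.99×10^9)(3.00e-8)/(0.597) = 904 N/C.

|E| ≈ 904 V/m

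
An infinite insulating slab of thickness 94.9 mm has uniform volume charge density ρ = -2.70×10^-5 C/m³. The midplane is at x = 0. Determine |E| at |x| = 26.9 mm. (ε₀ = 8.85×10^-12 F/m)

By symmetry E is perpendicular to the slab. A Gaussian pillbox from −26.9 mm to +26.9 mm (face area A) lies entirely within the slab.
Q_enc = ρ·(2x)·A and flux = 2EA, so 2EA = 2ρxA/ε₀ ⇒ E = |ρ|x/ε₀.
E = (2.70e-5)(0.0269)/(8.85×10^-12) = 8.21×10^4 N/C.

E = 8.21×10^4 N/C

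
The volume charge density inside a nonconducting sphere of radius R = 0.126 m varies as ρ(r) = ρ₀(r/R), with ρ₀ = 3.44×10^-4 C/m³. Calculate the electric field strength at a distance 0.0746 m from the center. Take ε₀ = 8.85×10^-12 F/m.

E ≈ 4.29×10^5 N/C

Use a concentric Gaussian sphere at r = 0.0746 m (r < R).
Q_enc = ∫₀^r ρ(r')·4πr'² dr' = (4πρ₀/R) ∫₀^r r'^3 dr' = 4πρ₀ r^4/(4·R) = 2.656×10^-7 C.
Since E is radial and uniform over the Gaussian sphere, Φ = E·4πr² = Q_enc/ε₀.
E = |Q_enc|/(4πε₀r²) = (2.656×10^-7)/(4π·8.85×10^-12·(0.0746)²) = 4.29×10^5 N/C.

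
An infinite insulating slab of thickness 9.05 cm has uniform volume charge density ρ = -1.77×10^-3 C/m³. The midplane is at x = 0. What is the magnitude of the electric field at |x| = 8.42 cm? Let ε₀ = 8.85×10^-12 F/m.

The point |x| = 8.42 cm lies outside the slab (half-thickness 0.04525 m). A symmetric pillbox spanning the full slab encloses Q_enc = ρ·d·A.
Flux = 2EA ⇒ E = |ρ|d/(2ε₀), independent of distance outside.
E = (1.77×10^-3)(0.0905)/(2·8.85×10^-12) = 9.05e6 N/C.

E ≈ 9.05×10^6 N/C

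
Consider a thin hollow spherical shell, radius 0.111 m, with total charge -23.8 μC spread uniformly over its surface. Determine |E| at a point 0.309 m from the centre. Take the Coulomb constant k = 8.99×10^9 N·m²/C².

Use a concentric Gaussian sphere at r = 0.309 m (r > 0.111 m).
The entire shell is enclosed: Q_enc = -2.38×10^-5 C.
Applying ∮E·dA = Q_enc/ε₀ with Φ = E(4πr²):
E = k|Q_enc|/r² = (8.99×10^9)(2.38×10^-5)/(0.309)² = 2.24×10^6 N/C.

E ≈ 2.24×10^6 N/C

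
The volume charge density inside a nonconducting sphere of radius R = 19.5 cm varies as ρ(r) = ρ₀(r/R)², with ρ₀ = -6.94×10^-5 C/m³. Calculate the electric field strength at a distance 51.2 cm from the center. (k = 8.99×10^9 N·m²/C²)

4.44e4 N/C

By spherical symmetry E is radial; choose a Gaussian sphere of radius r = 51.2 cm (r > R, all charge enclosed).
Q_enc = 4π ∫₀^R ρ₀(r'/R)^2 r'² dr' = 4πρ₀R³/5 = -1.293e-6 C.
By Gauss's law, ∮E·dA = E·4πr² = Q_enc/ε₀.
E = k|Q_enc|/r² = (8.99×10^9)(1.293e-6)/(0.512)² = 4.44×10^4 N/C.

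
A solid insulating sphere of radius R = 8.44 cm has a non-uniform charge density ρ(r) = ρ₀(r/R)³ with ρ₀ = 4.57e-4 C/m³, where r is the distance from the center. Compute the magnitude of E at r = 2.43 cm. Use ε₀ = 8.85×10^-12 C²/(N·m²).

|E| = 4.99×10^3 V/m

By spherical symmetry E is radial; choose a Gaussian sphere of radius r = 2.43 cm (r < R).
Integrate the density: Q_enc = 4π ∫₀^r ρ₀(r'/R)^3 r'² dr' = 4πρ₀ r^6/(6·R³) = 3.278×10^-10 C.
Since E is radial and uniform over the Gaussian sphere, Φ = E·4πr² = Q_enc/ε₀.
E = |Q_enc|/(4πε₀r²) = (3.278e-10)/(4π·8.85×10^-12·(0.0243)²) = 4.99e3 N/C.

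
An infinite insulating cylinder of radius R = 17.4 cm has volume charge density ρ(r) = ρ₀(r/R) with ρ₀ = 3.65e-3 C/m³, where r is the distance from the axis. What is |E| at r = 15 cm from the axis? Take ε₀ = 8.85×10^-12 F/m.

Choose a coaxial cylinder of radius r = 15 cm (arbitrary length L) as the Gaussian surface (r < R).
Integrating ρ over the cross-section to radius r: λ_enc = (2πρ₀/R) ∫₀^r r'^2 dr' = 2πρ₀ r^3/(3·R) = 1.483×10^-4 C/m.
Applying ∮E·dA = Q_enc/ε₀ with the end caps contributing no flux:
E = |λ_enc|/(2πε₀r) = (1.483e-4)/(2π·8.85×10^-12·0.15) = 1.78×10^7 N/C.

E = 1.78×10^7 N/C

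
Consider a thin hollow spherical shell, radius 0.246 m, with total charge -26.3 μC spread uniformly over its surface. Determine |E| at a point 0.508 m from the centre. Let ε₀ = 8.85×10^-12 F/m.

Symmetry ⇒ E = E(r) r̂. Gaussian sphere of radius r = 0.508 m (r > 0.246 m).
The entire shell is enclosed: Q_enc = -2.63×10^-5 C.
Since E is radial and uniform over the Gaussian sphere, Φ = E·4πr² = Q_enc/ε₀.
E = |Q_enc|/(4πε₀r²) = (2.63e-5)/(4π·8.85×10^-12·(0.508)²) = 9.16×10^5 N/C.

E = 9.16×10^5 V/m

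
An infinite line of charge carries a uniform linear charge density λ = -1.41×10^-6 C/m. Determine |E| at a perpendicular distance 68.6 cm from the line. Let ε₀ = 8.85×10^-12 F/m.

Coaxial Gaussian cylinder, radius r = 68.6 cm, length L.
Q_enc = λL, so λ_enc = -1.41×10^-6 C/m.
Since E is radial and uniform over the curved surface, Φ = E·2πrL = Q_enc/ε₀ = λ_enc L/ε₀.
E = |λ_enc|/(2πε₀r) = (1.41×10^-6)/(2π·8.85×10^-12·0.686) = 3.70×10^4 N/C.

|E| = 3.70e4 N/C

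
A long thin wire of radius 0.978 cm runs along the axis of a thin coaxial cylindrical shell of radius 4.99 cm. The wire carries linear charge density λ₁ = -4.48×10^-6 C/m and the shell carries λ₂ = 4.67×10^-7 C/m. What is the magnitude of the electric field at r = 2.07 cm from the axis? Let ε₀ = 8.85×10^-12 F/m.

3.89×10^6 N/C

Choose a coaxial cylinder of radius r = 2.07 cm (arbitrary length L) as the Gaussian surface (between the conductors, 0.978 cm < r < 4.99 cm).
Only the inner wire is enclosed; the outer shell contributes nothing inside itself. λ_enc = λ₁ = -4.48e-6 C/m.
Since E is radial and uniform over the curved surface, Φ = E·2πrL = Q_enc/ε₀ = λ_enc L/ε₀.
E = |λ_enc|/(2πε₀r) = (4.48e-6)/(2π·8.85×10^-12·0.0207) = 3.89×10^6 N/C.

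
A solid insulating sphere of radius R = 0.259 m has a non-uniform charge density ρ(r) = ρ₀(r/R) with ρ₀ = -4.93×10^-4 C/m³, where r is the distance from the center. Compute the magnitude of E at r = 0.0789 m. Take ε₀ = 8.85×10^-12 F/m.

E = 3.35e5 N/C

Take a concentric spherical Gaussian surface of radius r = 0.0789 m (r < R).
Integrate the density: Q_enc = 4π ∫₀^r ρ₀(r'/R)^1 r'² dr' = 4πρ₀ r^4/(4·R) = -2.317×10^-7 C.
Gauss's law: E·4πr² = Q_enc/ε₀.
E = |Q_enc|/(4πε₀r²) = (2.317×10^-7)/(4π·8.85×10^-12·(0.0789)²) = 3.35×10^5 N/C.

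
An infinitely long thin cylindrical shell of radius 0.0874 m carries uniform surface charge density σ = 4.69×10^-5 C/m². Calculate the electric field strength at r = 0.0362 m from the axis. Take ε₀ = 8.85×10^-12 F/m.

|E| = 0 N/C

Coaxial Gaussian cylinder, radius r = 0.0362 m, length L (r < 0.0874 m, inside the shell).
No charge is enclosed, so Gauss's law gives E·2πrL = 0 ⇒ E = 0.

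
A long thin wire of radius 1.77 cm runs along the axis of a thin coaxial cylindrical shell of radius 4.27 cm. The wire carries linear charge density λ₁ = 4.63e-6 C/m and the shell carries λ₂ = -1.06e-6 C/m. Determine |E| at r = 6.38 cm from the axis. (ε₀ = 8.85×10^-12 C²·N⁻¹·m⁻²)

E = 1.01×10^6 N/C

Coaxial Gaussian cylinder, radius r = 6.38 cm, length L (r > 4.27 cm, enclosing both).
λ_enc = λ₁ + λ₂ = (4.63e-6) + (-1.06×10^-6) = 3.57e-6 C/m.
By Gauss's law (flux through the curved wall only), E·2πrL = λ_enc L/ε₀.
E = |λ_enc|/(2πε₀r) = (3.57e-6)/(2π·8.85×10^-12·0.0638) = 1.01×10^6 N/C.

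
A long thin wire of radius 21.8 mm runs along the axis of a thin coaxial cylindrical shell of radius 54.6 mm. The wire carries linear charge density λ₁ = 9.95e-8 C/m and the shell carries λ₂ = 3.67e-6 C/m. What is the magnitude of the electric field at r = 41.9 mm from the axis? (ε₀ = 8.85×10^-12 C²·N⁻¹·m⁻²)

E ≈ 4.27×10^4 N/C

Take a coaxial cylindrical Gaussian surface of radius r = 41.9 mm and length L (between the conductors, 21.8 mm < r < 54.6 mm).
Only the inner wire is enclosed; the outer shell contributes nothing inside itself. λ_enc = λ₁ = 9.95e-8 C/m.
Since E is radial and uniform over the curved surface, Φ = E·2πrL = Q_enc/ε₀ = λ_enc L/ε₀.
E = |λ_enc|/(2πε₀r) = (9.95×10^-8)/(2π·8.85×10^-12·0.0419) = 4.27×10^4 N/C.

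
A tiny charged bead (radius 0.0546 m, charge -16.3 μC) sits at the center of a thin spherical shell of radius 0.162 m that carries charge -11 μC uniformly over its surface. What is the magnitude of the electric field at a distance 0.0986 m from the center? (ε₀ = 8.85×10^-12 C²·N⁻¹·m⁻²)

Symmetry ⇒ E = E(r) r̂. Gaussian sphere of radius r = 0.0986 m (between the bodies, 0.0546 m < r < 0.162 m).
The shell at 0.162 m lies outside the Gaussian surface, so Q_enc = -16.3 μC = -1.63×10^-5 C.
Gauss's law: E·4πr² = Q_enc/ε₀.
E = |Q_enc|/(4πε₀r²) = (1.63e-5)/(4π·8.85×10^-12·(0.0986)²) = 1.51×10^7 N/C.

1.51×10^7 N/C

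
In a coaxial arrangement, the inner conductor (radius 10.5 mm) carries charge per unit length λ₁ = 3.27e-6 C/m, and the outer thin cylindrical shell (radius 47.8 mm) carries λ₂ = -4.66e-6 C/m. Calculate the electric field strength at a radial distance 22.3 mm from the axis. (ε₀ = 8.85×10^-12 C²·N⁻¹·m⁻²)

2.64×10^6 N/C

Choose a coaxial cylinder of radius r = 22.3 mm (arbitrary length L) as the Gaussian surface (between the conductors, 10.5 mm < r < 47.8 mm).
Only the inner wire is enclosed; the outer shell contributes nothing inside itself. λ_enc = λ₁ = 3.27×10^-6 C/m.
By Gauss's law (flux through the curved wall only), E·2πrL = λ_enc L/ε₀.
E = |λ_enc|/(2πε₀r) = (3.27×10^-6)/(2π·8.85×10^-12·0.0223) = 2.64×10^6 N/C.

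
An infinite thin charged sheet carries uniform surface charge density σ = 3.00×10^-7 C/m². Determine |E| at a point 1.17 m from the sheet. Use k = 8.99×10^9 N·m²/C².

By planar symmetry E is perpendicular to the sheet and uniform; use a Gaussian pillbox with flat faces of area A on each side of the sheet.
Flux Φ = 2EA and Q_enc = σA, so 2EA = σA/ε₀ ⇒ E = |σ|/(2ε₀), independent of distance.
E = 2πk|σ| = 2π(8.99×10^9)(3.00×10^-7) = 1.69e4 N/C.

E ≈ 1.69×10^4 N/C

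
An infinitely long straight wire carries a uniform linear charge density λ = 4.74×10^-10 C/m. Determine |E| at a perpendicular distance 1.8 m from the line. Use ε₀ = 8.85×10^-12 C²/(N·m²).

Take a coaxial cylindrical Gaussian surface of radius r = 1.8 m and length L.
Q_enc = λL, so λ_enc = 4.74×10^-10 C/m.
Since E is radial and uniform over the curved surface, Φ = E·2πrL = Q_enc/ε₀ = λ_enc L/ε₀.
E = |λ_enc|/(2πε₀r) = (4.74e-10)/(2π·8.85×10^-12·1.8) = 4.74 N/C.

|E| ≈ 4.74 V/m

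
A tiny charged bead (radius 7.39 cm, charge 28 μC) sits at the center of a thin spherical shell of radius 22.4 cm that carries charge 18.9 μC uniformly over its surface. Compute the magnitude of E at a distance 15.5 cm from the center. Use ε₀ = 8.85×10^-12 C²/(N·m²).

E ≈ 1.05e7 N/C

Symmetry ⇒ E = E(r) r̂. Gaussian sphere of radius r = 15.5 cm (between the bodies, 7.39 cm < r < 22.4 cm).
Only the inner charge is enclosed; the outer shell contributes nothing inside itself. Q_enc = 28 μC = 2.80×10^-5 C.
Applying ∮E·dA = Q_enc/ε₀ with Φ = E(4πr²):
E = |Q_enc|/(4πε₀r²) = (2.80e-5)/(4π·8.85×10^-12·(0.155)²) = 1.05e7 N/C.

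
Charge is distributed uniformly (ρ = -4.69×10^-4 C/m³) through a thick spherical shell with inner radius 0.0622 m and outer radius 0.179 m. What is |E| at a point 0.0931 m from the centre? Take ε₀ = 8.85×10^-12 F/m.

1.15×10^6 N/C

Take a concentric spherical Gaussian surface of radius r = 0.0931 m (within the shell material, 0.0622 m < r < 0.179 m).
Enclosed charge is the volume from a to r: Q_enc = (4π/3)ρ(r³ − a³) = -1.113×10^-6 C.
Since E is radial and uniform over the Gaussian sphere, Φ = E·4πr² = Q_enc/ε₀.
E = |Q_enc|/(4πε₀r²) = (1.113×10^-6)/(4π·8.85×10^-12·(0.0931)²) = 1.15×10^6 N/C.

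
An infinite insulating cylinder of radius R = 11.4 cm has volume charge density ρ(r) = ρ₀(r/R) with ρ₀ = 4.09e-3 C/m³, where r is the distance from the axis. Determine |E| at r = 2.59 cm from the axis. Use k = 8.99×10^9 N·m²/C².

By cylindrical symmetry E is radial; use a coaxial Gaussian cylinder of radius 2.59 cm and length L (r < R).
Integrating ρ over the cross-section to radius r: λ_enc = (2πρ₀/R) ∫₀^r r'^2 dr' = 2πρ₀ r^3/(3·R) = 1.305×10^-6 C/m.
Gauss's law: E·2πrL = λ_enc L/ε₀.
E = 2k|λ_enc|/r = 2(8.99×10^9)(1.305e-6)/(0.0259) = 9.06×10^5 N/C.

|E| = 9.06e5 N/C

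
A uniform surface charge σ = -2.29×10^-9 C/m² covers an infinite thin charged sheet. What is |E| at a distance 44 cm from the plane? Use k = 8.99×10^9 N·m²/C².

|E| = 129 N/C

By planar symmetry E is perpendicular to the sheet and uniform; use a Gaussian pillbox with flat faces of area A on each side of the sheet.
Flux Φ = 2EA and Q_enc = σA, so 2EA = σA/ε₀ ⇒ E = |σ|/(2ε₀), independent of distance.
E = 2πk|σ| = 2π(8.99×10^9)(2.29e-9) = 129 N/C.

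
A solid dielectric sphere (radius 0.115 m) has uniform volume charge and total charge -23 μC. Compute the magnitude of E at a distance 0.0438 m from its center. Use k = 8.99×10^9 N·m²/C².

E = 5.95×10^6 N/C

Take a concentric spherical Gaussian surface of radius r = 0.0438 m (r < R).
For a uniform sphere the enclosed fraction is (r/R)³, so Q_enc = (-23 μC)(0.0438/0.115)³ = -1.271×10^-6 C.
Applying ∮E·dA = Q_enc/ε₀ with Φ = E(4πr²):
E = k|Q_enc|/r² = (8.99×10^9)(1.271×10^-6)/(0.0438)² = 5.95×10^6 N/C.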